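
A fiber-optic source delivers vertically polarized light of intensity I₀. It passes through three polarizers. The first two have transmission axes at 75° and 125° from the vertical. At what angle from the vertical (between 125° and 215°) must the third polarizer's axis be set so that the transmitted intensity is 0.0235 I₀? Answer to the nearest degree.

θ ≈ 148°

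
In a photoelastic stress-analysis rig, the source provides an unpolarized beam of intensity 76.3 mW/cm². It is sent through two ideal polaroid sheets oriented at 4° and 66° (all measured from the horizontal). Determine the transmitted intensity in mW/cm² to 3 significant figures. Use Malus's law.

Unpolarized light through the first polarizer → I₁ = 76.3 mW/cm²/2 = 38.15 mW/cm², polarized at 4°.
I₂ = I₁ · cos²(62°) = 38.15 · 0.2204 = 8.408 mW/cm².

I ≈ 8.41 mW/cm²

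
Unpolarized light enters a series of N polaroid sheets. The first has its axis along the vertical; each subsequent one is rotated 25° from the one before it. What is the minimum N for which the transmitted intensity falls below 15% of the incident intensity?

N = 8

First polarizer halves the unpolarized light: factor 1/2.
Each further stage multiplies by cos²(25°) = 0.8214.
After N polarizers: T = 0.5·0.8214^(N−1). Require T < 0.15 ⇒ N−1 > ln(0.15/0.5)/ln(0.8214) = 6.12, so N−1 ≥ 7 and N = 8.
Check: N=8 gives T = 0.1261 < 0.15; N=7 gives T = 0.1536.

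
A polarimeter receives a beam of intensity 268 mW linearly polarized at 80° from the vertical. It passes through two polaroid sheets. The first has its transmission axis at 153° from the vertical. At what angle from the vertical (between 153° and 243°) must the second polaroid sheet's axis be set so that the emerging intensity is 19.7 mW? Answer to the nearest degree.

I₁ = I₀ cos²(153° − 80°) = I₀ cos²(73°) = 0.08548 I₀.
Target fraction: 19.7 / 268 mW = 0.07351 of I₀.
Need I₂/I₀ = 0.07351, so cos²(θ − 153°) = 0.07351 / 0.08548 = 0.8599.
θ − 153° = arccos(√0.8599) = 22.0°, giving θ ≈ 153 + 22.0 = 175.0°.

θ ≈ 175°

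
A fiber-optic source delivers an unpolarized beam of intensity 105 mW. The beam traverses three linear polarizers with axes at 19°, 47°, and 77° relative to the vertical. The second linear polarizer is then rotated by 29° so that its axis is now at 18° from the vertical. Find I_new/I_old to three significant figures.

I_new/I_old ≈ 0.454

Before rotation:
Unpolarized light through the first polarizer → I₁ = ½ I₀, now polarized at 19°.
I₂ = I₁ cos²(47° − 19°) = 0.5 I₀ · cos²(28°) = 0.3898 I₀.
I₃ = I₂ cos²(77° − 47°) = 0.3898 I₀ · cos²(30°) = 0.2923 I₀.
After rotation:
Unpolarized light through the first polarizer → I₁ = ½ I₀, now polarized at 19°.
I₂ = I₁ cos²(18° − 19°) = 0.5 I₀ · cos²(1°) = 0.4998 I₀.
I₃ = I₂ cos²(77° − 18°) = 0.4998 I₀ · cos²(59°) = 0.1326 I₀.
Ratio = 0.1326 / 0.2923 = 0.4535.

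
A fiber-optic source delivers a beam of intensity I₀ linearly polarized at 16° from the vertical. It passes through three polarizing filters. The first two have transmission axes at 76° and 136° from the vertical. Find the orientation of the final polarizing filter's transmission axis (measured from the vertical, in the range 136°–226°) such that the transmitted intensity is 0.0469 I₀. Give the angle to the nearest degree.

θ ≈ 166°

By Malus's law, I₁ = I₀ cos²(76° − 16°) = I₀ cos²(60°) = 0.25 I₀.
I₂ = I₁ cos²(136° − 76°) = 0.25 I₀ · cos²(60°) = 0.0625 I₀.
Need I₃/I₀ = 0.0469, so cos²(θ − 136°) = 0.0469 / 0.0625 = 0.7504.
θ − 136° = arccos(√0.7504) = 30.0°, giving θ ≈ 136 + 30.0 = 166.0°.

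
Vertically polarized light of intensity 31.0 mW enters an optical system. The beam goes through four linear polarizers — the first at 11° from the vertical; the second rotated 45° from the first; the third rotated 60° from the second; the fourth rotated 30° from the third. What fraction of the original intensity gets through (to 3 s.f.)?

I/I₀ ≈ 0.0903

I₁ = 31.0 mW · cos²(11°) = 29.87 mW.
I₂ = I₁ · cos²(45°) = 29.87 · 0.5 = 14.94 mW.
I₃ = I₂ · cos²(60°) = 14.94 · 0.25 = 3.734 mW.
I₄ = I₃ · cos²(30°) = 3.734 · 0.75 = 2.8 mW.
Transmitted fraction = 0.09034.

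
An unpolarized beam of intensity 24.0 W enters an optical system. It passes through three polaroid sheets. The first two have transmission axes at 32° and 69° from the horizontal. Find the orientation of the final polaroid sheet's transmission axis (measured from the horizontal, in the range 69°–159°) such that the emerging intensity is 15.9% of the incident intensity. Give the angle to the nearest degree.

θ ≈ 114°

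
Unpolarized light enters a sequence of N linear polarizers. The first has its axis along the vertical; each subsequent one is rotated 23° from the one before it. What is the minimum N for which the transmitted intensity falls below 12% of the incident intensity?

First polarizer halves the unpolarized light: factor 1/2.
Each further stage multiplies by cos²(23°) = 0.8473.
After N polarizers: T = 0.5·0.8473^(N−1). Require T < 0.12 ⇒ N−1 > ln(0.12/0.5)/ln(0.8473) = 8.61, so N−1 ≥ 9 and N = 10.
Check: N=10 gives T = 0.1126 < 0.12; N=9 gives T = 0.1329.

N = 10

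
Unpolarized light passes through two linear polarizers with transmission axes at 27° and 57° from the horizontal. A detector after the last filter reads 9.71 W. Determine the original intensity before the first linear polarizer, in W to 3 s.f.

Unpolarized light through the first polarizer → I₁ = ½ I₀, now polarized at 27°.
I₂ = I₁ cos²(57° − 27°) = 0.5 I₀ · cos²(30°) = 0.375 I₀.
So 9.71 W = 0.375 I₀, giving I₀ = 9.71/0.375 = 25.89 W.

I₀ ≈ 25.9 W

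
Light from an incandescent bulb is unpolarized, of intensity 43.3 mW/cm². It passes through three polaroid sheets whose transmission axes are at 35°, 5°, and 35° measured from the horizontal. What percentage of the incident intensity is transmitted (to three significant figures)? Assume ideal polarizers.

Unpolarized light through the first polarizer → I₁ = 43.3 mW/cm²/2 = 21.65 mW/cm², polarized at 35°.
I₂ = I₁ · cos²(30°) = 21.65 · 0.75 = 16.24 mW/cm².
I₃ = I₂ · cos²(30°) = 16.24 · 0.75 = 12.18 mW/cm².
That is 28.13% of the incident intensity.

≈ 28.1%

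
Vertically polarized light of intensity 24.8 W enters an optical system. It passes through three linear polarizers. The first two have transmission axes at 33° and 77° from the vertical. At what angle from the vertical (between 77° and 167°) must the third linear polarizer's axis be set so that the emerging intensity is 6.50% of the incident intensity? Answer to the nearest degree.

By Malus's law, I₁ = I₀ cos²(33° − 0°) = I₀ cos²(33°) = 0.7034 I₀.
I₂ = I₁ cos²(77° − 33°) = 0.7034 I₀ · cos²(44°) = 0.364 I₀.
Need I₃/I₀ = 0.065, so cos²(θ − 77°) = 0.065 / 0.364 = 0.1786.
θ − 77° = arccos(√0.1786) = 65.0°, giving θ ≈ 77 + 65.0 = 142.0°.

θ ≈ 142°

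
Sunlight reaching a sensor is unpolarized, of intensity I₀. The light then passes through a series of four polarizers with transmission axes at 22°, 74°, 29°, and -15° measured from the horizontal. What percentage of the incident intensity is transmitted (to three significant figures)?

≈ 4.90%

Unpolarized light through the first polarizer → I₁ = ½ I₀, now polarized at 22°.
I₂ = I₁ cos²(74° − 22°) = 0.5 I₀ · cos²(52°) = 0.1895 I₀.
I₃ = I₂ cos²(29° − 74°) = 0.1895 I₀ · cos²(45°) = 0.09476 I₀.
I₄ = I₃ cos²(-15° − 29°) = 0.09476 I₀ · cos²(44°) = 0.04903 I₀.
That is 4.903% of the incident intensity.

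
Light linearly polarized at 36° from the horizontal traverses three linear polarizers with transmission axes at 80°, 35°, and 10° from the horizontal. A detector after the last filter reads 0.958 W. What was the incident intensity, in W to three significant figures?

I₀ ≈ 4.51 W

By Malus's law, I₁ = I₀ cos²(80° − 36°) = I₀ cos²(44°) = 0.5174 I₀.
I₂ = I₁ cos²(35° − 80°) = 0.5174 I₀ · cos²(45°) = 0.2587 I₀.
I₃ = I₂ cos²(10° − 35°) = 0.2587 I₀ · cos²(25°) = 0.2125 I₀.
So 0.958 W = 0.2125 I₀, giving I₀ = 0.958/0.2125 = 4.508 W.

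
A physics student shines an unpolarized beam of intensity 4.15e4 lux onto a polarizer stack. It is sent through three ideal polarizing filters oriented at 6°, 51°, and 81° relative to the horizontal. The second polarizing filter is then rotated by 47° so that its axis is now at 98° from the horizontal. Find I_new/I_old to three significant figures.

I_new/I_old ≈ 0.00297

Before rotation:
Unpolarized light through the first polarizer → I₁ = ½ I₀, now polarized at 6°.
I₂ = I₁ cos²(51° − 6°) = 0.5 I₀ · cos²(45°) = 0.25 I₀.
I₃ = I₂ cos²(81° − 51°) = 0.25 I₀ · cos²(30°) = 0.1875 I₀.
After rotation:
Unpolarized light through the first polarizer → I₁ = ½ I₀, now polarized at 6°.
Angle between axes 1 and 2: 88°. I₂ = 0.5 I₀ · cos²(88°) = 0.000609 I₀.
I₃ = I₂ cos²(81° − 98°) = 0.000609 I₀ · cos²(17°) = 0.0005569 I₀.
Ratio = 0.0005569 / 0.1875 = 0.00297.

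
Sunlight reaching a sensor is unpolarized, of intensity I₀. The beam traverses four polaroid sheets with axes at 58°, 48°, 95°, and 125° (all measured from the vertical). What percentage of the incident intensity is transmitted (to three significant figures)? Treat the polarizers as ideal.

Unpolarized light through the first polarizer → I₁ = ½ I₀, now polarized at 58°.
I₂ = I₁ cos²(48° − 58°) = 0.5 I₀ · cos²(10°) = 0.4849 I₀.
I₃ = I₂ cos²(95° − 48°) = 0.4849 I₀ · cos²(47°) = 0.2255 I₀.
I₄ = I₃ cos²(125° − 95°) = 0.2255 I₀ · cos²(30°) = 0.1692 I₀.
That is 16.92% of the incident intensity.

≈ 16.9%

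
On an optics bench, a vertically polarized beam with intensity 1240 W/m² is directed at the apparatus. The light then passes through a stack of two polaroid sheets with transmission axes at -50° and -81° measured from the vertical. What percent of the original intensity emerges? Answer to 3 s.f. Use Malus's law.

By Malus's law, I₁ = 1240 W/m² · cos²(50°) = 512.3 W/m².
I₂ = I₁ · cos²(31°) = 512.3 · 0.7347 = 376.4 W/m².
That is 30.36% of the incident intensity.

≈ 30.4%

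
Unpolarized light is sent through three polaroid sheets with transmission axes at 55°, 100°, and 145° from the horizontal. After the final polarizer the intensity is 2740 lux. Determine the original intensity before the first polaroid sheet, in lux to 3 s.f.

Unpolarized light through the first polarizer → I₁ = ½ I₀, now polarized at 55°.
I₂ = I₁ cos²(100° − 55°) = 0.5 I₀ · cos²(45°) = 0.25 I₀.
I₃ = I₂ cos²(145° − 100°) = 0.25 I₀ · cos²(45°) = 0.125 I₀.
So 2740 lux = 0.125 I₀, giving I₀ = 2740/0.125 = 2.192e+04 lux.

I₀ ≈ 2.19e4 lux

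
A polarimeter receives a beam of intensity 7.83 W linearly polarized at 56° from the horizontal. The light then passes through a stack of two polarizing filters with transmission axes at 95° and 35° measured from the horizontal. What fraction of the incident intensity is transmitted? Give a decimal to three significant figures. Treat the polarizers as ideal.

I/I₀ ≈ 0.151

I₁ = 7.83 W · cos²(39°) = 4.729 W.
I₂ = I₁ · cos²(60°) = 4.729 · 0.25 = 1.182 W.
Transmitted fraction = 0.151.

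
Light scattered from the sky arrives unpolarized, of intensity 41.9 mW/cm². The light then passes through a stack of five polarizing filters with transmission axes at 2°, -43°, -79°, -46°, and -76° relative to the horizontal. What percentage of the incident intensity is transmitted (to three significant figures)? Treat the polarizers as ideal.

≈ 8.63%

Unpolarized light through the first polarizer → I₁ = 41.9 mW/cm²/2 = 20.95 mW/cm², polarized at 2°.
I₂ = I₁ · cos²(45°) = 20.95 · 0.5 = 10.48 mW/cm².
I₃ = I₂ · cos²(36°) = 10.48 · 0.6545 = 6.856 mW/cm².
I₄ = I₃ · cos²(33°) = 6.856 · 0.7034 = 4.822 mW/cm².
I₅ = I₄ · cos²(30°) = 4.822 · 0.75 = 3.617 mW/cm².
That is 8.632% of the incident intensity.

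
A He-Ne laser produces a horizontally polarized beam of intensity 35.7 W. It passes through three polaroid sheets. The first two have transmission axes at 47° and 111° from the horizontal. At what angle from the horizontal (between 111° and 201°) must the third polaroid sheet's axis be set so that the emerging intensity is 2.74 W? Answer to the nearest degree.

By Malus's law, I₁ = I₀ cos²(47° − 0°) = I₀ cos²(47°) = 0.4651 I₀.
I₂ = I₁ cos²(111° − 47°) = 0.4651 I₀ · cos²(64°) = 0.08938 I₀.
Target fraction: 2.74 / 35.7 W = 0.07675 of I₀.
Need I₃/I₀ = 0.07675, so cos²(θ − 111°) = 0.07675 / 0.08938 = 0.8587.
θ − 111° = arccos(√0.8587) = 22.1°, giving θ ≈ 111 + 22.1 = 133.1°.

θ ≈ 133°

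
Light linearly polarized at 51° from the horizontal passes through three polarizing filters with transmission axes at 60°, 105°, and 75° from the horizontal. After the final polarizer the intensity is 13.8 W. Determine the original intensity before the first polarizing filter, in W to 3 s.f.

I₁ = I₀ cos²(60° − 51°) = I₀ cos²(9°) = 0.9755 I₀.
I₂ = I₁ cos²(105° − 60°) = 0.9755 I₀ · cos²(45°) = 0.4878 I₀.
I₃ = I₂ cos²(75° − 105°) = 0.4878 I₀ · cos²(30°) = 0.3658 I₀.
So 13.8 W = 0.3658 I₀, giving I₀ = 13.8/0.3658 = 37.72 W.

I₀ ≈ 37.7 W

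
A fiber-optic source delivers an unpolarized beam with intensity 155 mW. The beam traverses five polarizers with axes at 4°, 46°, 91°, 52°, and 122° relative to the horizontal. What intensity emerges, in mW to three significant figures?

Unpolarized light through the first polarizer → I₁ = 155 mW/2 = 77.5 mW, polarized at 4°.
I₂ = I₁ · cos²(42°) = 77.5 · 0.5523 = 42.8 mW.
I₃ = I₂ · cos²(45°) = 42.8 · 0.5 = 21.4 mW.
I₄ = I₃ · cos²(39°) = 21.4 · 0.604 = 12.92 mW.
I₅ = I₄ · cos²(70°) = 12.92 · 0.117 = 1.512 mW.

I ≈ 1.51 mW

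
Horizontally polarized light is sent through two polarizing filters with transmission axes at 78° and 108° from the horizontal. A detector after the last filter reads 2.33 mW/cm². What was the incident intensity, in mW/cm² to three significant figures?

I₀ ≈ 71.9 mW/cm²

I₁ = I₀ cos²(78° − 0°) = I₀ cos²(78°) = 0.04323 I₀.
I₂ = I₁ cos²(108° − 78°) = 0.04323 I₀ · cos²(30°) = 0.03242 I₀.
So 2.33 mW/cm² = 0.03242 I₀, giving I₀ = 2.33/0.03242 = 71.87 mW/cm².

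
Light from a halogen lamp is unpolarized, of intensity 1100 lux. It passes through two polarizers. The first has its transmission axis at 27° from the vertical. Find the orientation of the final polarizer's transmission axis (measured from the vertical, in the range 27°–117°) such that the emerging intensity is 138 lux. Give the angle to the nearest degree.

Unpolarized light through the first polarizer → I₁ = ½ I₀, now polarized at 27°.
Target fraction: 138 / 1100 lux = 0.1255 of I₀.
Need I₂/I₀ = 0.1255, so cos²(θ − 27°) = 0.1255 / 0.5 = 0.2509.
θ − 27° = arccos(√0.2509) = 59.9°, giving θ ≈ 27 + 59.9 = 86.9°.

θ ≈ 87°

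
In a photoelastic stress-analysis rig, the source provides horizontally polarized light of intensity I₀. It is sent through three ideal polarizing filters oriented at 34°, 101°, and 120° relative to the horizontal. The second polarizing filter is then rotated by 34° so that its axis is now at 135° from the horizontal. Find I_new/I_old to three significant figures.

I_new/I_old ≈ 0.249

Before rotation:
I₁ = I₀ cos²(34° − 0°) = I₀ cos²(34°) = 0.6873 I₀.
I₂ = I₁ cos²(101° − 34°) = 0.6873 I₀ · cos²(67°) = 0.1049 I₀.
I₃ = I₂ cos²(120° − 101°) = 0.1049 I₀ · cos²(19°) = 0.09381 I₀.
After rotation:
I₁ = I₀ cos²(34° − 0°) = I₀ cos²(34°) = 0.6873 I₀.
Angle between axes 1 and 2: 79°. I₂ = 0.6873 I₀ · cos²(79°) = 0.02502 I₀.
I₃ = I₂ cos²(120° − 135°) = 0.02502 I₀ · cos²(15°) = 0.02335 I₀.
Ratio = 0.02335 / 0.09381 = 0.2489.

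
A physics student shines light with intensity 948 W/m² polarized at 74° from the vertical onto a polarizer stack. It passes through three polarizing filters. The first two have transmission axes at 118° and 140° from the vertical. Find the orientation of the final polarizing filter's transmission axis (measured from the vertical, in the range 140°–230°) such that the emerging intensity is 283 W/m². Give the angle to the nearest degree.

By Malus's law, I₁ = I₀ cos²(118° − 74°) = I₀ cos²(44°) = 0.5174 I₀.
I₂ = I₁ cos²(140° − 118°) = 0.5174 I₀ · cos²(22°) = 0.4448 I₀.
Target fraction: 283 / 948 W/m² = 0.2985 of I₀.
Need I₃/I₀ = 0.2985, so cos²(θ − 140°) = 0.2985 / 0.4448 = 0.6711.
θ − 140° = arccos(√0.6711) = 35.0°, giving θ ≈ 140 + 35.0 = 175.0°.

θ ≈ 175°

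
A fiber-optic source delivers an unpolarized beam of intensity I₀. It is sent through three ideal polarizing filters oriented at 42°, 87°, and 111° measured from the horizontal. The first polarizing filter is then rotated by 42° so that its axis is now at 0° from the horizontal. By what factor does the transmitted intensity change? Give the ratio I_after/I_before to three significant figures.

I_new/I_old ≈ 0.00548

Before rotation:
Unpolarized light through the first polarizer → I₁ = ½ I₀, now polarized at 42°.
I₂ = I₁ cos²(87° − 42°) = 0.5 I₀ · cos²(45°) = 0.25 I₀.
I₃ = I₂ cos²(111° − 87°) = 0.25 I₀ · cos²(24°) = 0.2086 I₀.
After rotation:
Unpolarized light through the first polarizer → I₁ = ½ I₀, now polarized at 0°.
I₂ = I₁ cos²(87° − 0°) = 0.5 I₀ · cos²(87°) = 0.00137 I₀.
I₃ = I₂ cos²(111° − 87°) = 0.00137 I₀ · cos²(24°) = 0.001143 I₀.
Ratio = 0.001143 / 0.2086 = 0.005478.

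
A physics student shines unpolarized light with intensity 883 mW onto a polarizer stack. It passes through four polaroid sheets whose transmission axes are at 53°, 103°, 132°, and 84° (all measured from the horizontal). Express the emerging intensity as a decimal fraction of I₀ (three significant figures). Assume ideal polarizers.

I/I₀ ≈ 0.0708

Unpolarized light through the first polarizer → I₁ = 883 mW/2 = 441.5 mW, polarized at 53°.
I₂ = I₁ · cos²(50°) = 441.5 · 0.4132 = 182.4 mW.
I₃ = I₂ · cos²(29°) = 182.4 · 0.765 = 139.5 mW.
I₄ = I₃ · cos²(48°) = 139.5 · 0.4477 = 62.48 mW.
Transmitted fraction = 0.07076.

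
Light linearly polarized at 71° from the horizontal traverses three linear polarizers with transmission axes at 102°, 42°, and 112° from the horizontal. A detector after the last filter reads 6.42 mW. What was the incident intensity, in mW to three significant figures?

By Malus's law, I₁ = I₀ cos²(102° − 71°) = I₀ cos²(31°) = 0.7347 I₀.
I₂ = I₁ cos²(42° − 102°) = 0.7347 I₀ · cos²(60°) = 0.1837 I₀.
I₃ = I₂ cos²(112° − 42°) = 0.1837 I₀ · cos²(70°) = 0.02149 I₀.
So 6.42 mW = 0.02149 I₀, giving I₀ = 6.42/0.02149 = 298.8 mW.

I₀ ≈ 299 mW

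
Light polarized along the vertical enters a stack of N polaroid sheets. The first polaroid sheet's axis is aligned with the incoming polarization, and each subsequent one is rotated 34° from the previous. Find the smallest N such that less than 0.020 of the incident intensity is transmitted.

N = 12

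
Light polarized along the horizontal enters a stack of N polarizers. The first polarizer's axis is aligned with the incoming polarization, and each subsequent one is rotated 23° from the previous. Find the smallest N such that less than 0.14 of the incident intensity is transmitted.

N = 13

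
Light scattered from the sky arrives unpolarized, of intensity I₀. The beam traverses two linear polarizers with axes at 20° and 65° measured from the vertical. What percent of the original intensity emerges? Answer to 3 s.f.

Unpolarized light through the first polarizer → I₁ = ½ I₀, now polarized at 20°.
I₂ = I₁ cos²(65° − 20°) = 0.5 I₀ · cos²(45°) = 0.25 I₀.
That is 25% of the incident intensity.

≈ 25.0%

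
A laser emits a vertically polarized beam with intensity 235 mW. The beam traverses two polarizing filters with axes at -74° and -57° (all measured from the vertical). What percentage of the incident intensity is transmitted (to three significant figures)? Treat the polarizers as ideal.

I₁ = 235 mW · cos²(74°) = 17.85 mW.
I₂ = I₁ · cos²(17°) = 17.85 · 0.9145 = 16.33 mW.
That is 6.948% of the incident intensity.

≈ 6.95%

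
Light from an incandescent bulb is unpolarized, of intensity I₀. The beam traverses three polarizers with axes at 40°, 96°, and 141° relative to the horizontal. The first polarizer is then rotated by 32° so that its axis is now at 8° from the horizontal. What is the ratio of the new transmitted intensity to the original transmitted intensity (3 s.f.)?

I_new/I_old ≈ 0.00390

Before rotation:
Unpolarized light through the first polarizer → I₁ = ½ I₀, now polarized at 40°.
I₂ = I₁ cos²(96° − 40°) = 0.5 I₀ · cos²(56°) = 0.1563 I₀.
I₃ = I₂ cos²(141° − 96°) = 0.1563 I₀ · cos²(45°) = 0.07817 I₀.
After rotation:
Unpolarized light through the first polarizer → I₁ = ½ I₀, now polarized at 8°.
I₂ = I₁ cos²(96° − 8°) = 0.5 I₀ · cos²(88°) = 0.000609 I₀.
I₃ = I₂ cos²(141° − 96°) = 0.000609 I₀ · cos²(45°) = 0.0003045 I₀.
Ratio = 0.0003045 / 0.07817 = 0.003895.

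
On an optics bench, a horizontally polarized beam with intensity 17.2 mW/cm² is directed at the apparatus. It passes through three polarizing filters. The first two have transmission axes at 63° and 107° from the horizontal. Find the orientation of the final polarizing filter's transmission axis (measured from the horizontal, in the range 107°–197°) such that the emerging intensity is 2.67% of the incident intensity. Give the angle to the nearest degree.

I₁ = I₀ cos²(63° − 0°) = I₀ cos²(63°) = 0.2061 I₀.
I₂ = I₁ cos²(107° − 63°) = 0.2061 I₀ · cos²(44°) = 0.1067 I₀.
Need I₃/I₀ = 0.0267, so cos²(θ − 107°) = 0.0267 / 0.1067 = 0.2504.
θ − 107° = arccos(√0.2504) = 60.0°, giving θ ≈ 107 + 60.0 = 167.0°.

θ ≈ 167°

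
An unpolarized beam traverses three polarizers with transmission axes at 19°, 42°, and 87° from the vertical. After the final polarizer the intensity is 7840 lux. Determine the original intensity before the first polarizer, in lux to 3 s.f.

I₀ ≈ 3.70e4 lux

Unpolarized light through the first polarizer → I₁ = ½ I₀, now polarized at 19°.
I₂ = I₁ cos²(42° − 19°) = 0.5 I₀ · cos²(23°) = 0.4237 I₀.
I₃ = I₂ cos²(87° − 42°) = 0.4237 I₀ · cos²(45°) = 0.2118 I₀.
So 7840 lux = 0.2118 I₀, giving I₀ = 7840/0.2118 = 3.701e+04 lux.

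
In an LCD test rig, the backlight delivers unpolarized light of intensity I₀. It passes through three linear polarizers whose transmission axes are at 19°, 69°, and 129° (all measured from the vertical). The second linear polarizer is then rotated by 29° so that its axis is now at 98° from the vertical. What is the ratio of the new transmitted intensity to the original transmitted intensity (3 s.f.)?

Before rotation:
Unpolarized light through the first polarizer → I₁ = ½ I₀, now polarized at 19°.
I₂ = I₁ cos²(69° − 19°) = 0.5 I₀ · cos²(50°) = 0.2066 I₀.
I₃ = I₂ cos²(129° − 69°) = 0.2066 I₀ · cos²(60°) = 0.05165 I₀.
After rotation:
Unpolarized light through the first polarizer → I₁ = ½ I₀, now polarized at 19°.
I₂ = I₁ cos²(98° − 19°) = 0.5 I₀ · cos²(79°) = 0.0182 I₀.
I₃ = I₂ cos²(129° − 98°) = 0.0182 I₀ · cos²(31°) = 0.01338 I₀.
Ratio = 0.01338 / 0.05165 = 0.259.

I_new/I_old ≈ 0.259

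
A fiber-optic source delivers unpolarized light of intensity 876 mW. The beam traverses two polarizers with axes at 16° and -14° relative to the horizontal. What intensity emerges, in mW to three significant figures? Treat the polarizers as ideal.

Unpolarized light through the first polarizer → I₁ = 876 mW/2 = 438 mW, polarized at 16°.
I₂ = I₁ · cos²(30°) = 438 · 0.75 = 328.5 mW.

I ≈ 329 mW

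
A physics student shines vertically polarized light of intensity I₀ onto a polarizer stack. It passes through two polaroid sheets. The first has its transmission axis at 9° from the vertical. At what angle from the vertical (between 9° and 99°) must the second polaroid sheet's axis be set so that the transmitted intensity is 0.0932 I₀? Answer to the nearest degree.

θ ≈ 81°

I₁ = I₀ cos²(9° − 0°) = I₀ cos²(9°) = 0.9755 I₀.
Need I₂/I₀ = 0.0932, so cos²(θ − 9°) = 0.0932 / 0.9755 = 0.09554.
θ − 9° = arccos(√0.09554) = 72.0°, giving θ ≈ 9 + 72.0 = 81.0°.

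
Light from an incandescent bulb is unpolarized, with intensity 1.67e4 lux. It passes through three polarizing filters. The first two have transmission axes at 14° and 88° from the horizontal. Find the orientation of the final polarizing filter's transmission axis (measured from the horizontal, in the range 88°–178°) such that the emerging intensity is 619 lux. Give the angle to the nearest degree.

θ ≈ 97°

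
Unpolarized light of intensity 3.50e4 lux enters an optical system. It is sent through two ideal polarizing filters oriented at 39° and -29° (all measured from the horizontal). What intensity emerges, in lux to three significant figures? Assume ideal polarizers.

I ≈ 2460 lux

Unpolarized light through the first polarizer → I₁ = 3.50e4 lux/2 = 1.75e+04 lux, polarized at 39°.
I₂ = I₁ · cos²(68°) = 1.75e+04 · 0.1403 = 2456 lux.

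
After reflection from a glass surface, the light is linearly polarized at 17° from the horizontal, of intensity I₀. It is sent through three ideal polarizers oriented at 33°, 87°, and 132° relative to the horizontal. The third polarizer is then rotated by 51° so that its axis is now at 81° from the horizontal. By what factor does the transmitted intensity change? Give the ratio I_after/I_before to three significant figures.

I_new/I_old ≈ 1.98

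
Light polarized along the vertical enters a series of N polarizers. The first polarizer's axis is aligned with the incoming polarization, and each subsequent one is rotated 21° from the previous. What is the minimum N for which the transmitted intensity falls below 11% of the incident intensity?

First polarizer is aligned with the polarization: full transmission.
Each further stage multiplies by cos²(21°) = 0.8716.
After N polarizers: T = 0.8716^(N−1). Require T < 0.11 ⇒ N−1 > ln(0.11)/ln(0.8716) = 16.06, so N−1 ≥ 17 and N = 18.
Check: N=18 gives T = 0.09664 < 0.11; N=17 gives T = 0.1109.

N = 18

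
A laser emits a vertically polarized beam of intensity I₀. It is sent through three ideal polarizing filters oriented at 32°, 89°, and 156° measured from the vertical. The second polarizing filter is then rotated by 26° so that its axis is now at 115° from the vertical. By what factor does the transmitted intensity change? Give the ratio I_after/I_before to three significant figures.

Before rotation:
By Malus's law, I₁ = I₀ cos²(32° − 0°) = I₀ cos²(32°) = 0.7192 I₀.
I₂ = I₁ cos²(89° − 32°) = 0.7192 I₀ · cos²(57°) = 0.2133 I₀.
I₃ = I₂ cos²(156° − 89°) = 0.2133 I₀ · cos²(67°) = 0.03257 I₀.
After rotation:
I₁ = I₀ cos²(32° − 0°) = I₀ cos²(32°) = 0.7192 I₀.
I₂ = I₁ cos²(115° − 32°) = 0.7192 I₀ · cos²(83°) = 0.01068 I₀.
I₃ = I₂ cos²(156° − 115°) = 0.01068 I₀ · cos²(41°) = 0.006084 I₀.
Ratio = 0.006084 / 0.03257 = 0.1868.

I_new/I_old ≈ 0.187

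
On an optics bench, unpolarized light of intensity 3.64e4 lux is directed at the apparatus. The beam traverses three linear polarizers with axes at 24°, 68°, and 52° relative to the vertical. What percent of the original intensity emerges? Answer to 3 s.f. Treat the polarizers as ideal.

≈ 23.9%

Unpolarized light through the first polarizer → I₁ = 3.64e4 lux/2 = 1.82e+04 lux, polarized at 24°.
I₂ = I₁ · cos²(44°) = 1.82e+04 · 0.5174 = 9418 lux.
I₃ = I₂ · cos²(16°) = 9418 · 0.924 = 8702 lux.
That is 23.91% of the incident intensity.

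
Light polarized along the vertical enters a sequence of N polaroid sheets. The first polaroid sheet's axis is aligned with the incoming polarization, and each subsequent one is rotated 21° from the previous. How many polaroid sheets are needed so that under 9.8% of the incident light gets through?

First polarizer is aligned with the polarization: full transmission.
Each further stage multiplies by cos²(21°) = 0.8716.
After N polarizers: T = 0.8716^(N−1). Require T < 0.098 ⇒ N−1 > ln(0.098)/ln(0.8716) = 16.90, so N−1 ≥ 17 and N = 18.
Check: N=18 gives T = 0.09664 < 0.098; N=17 gives T = 0.1109.

N = 18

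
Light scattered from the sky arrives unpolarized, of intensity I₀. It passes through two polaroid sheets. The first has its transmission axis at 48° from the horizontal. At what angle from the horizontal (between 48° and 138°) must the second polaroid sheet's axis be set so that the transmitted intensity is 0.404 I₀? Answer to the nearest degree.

θ ≈ 74°

Unpolarized light through the first polarizer → I₁ = ½ I₀, now polarized at 48°.
Need I₂/I₀ = 0.404, so cos²(θ − 48°) = 0.404 / 0.5 = 0.808.
θ − 48° = arccos(√0.808) = 26.0°, giving θ ≈ 48 + 26.0 = 74.0°.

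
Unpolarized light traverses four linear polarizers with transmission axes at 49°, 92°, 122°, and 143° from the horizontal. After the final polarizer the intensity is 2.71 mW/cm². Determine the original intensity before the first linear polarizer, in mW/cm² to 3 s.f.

Unpolarized light through the first polarizer → I₁ = ½ I₀, now polarized at 49°.
I₂ = I₁ cos²(92° − 49°) = 0.5 I₀ · cos²(43°) = 0.2674 I₀.
I₃ = I₂ cos²(122° − 92°) = 0.2674 I₀ · cos²(30°) = 0.2006 I₀.
I₄ = I₃ cos²(143° − 122°) = 0.2006 I₀ · cos²(21°) = 0.1748 I₀.
So 2.71 mW/cm² = 0.1748 I₀, giving I₀ = 2.71/0.1748 = 15.5 mW/cm².

I₀ ≈ 15.5 mW/cm²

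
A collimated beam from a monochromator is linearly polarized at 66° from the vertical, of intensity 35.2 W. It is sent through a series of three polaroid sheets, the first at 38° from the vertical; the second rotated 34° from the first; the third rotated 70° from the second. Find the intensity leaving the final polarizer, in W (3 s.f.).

I ≈ 2.21 W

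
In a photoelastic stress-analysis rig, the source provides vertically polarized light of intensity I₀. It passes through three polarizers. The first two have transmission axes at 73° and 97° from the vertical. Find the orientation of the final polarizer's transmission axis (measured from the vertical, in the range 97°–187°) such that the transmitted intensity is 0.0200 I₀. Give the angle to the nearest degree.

θ ≈ 155°

I₁ = I₀ cos²(73° − 0°) = I₀ cos²(73°) = 0.08548 I₀.
I₂ = I₁ cos²(97° − 73°) = 0.08548 I₀ · cos²(24°) = 0.07134 I₀.
Need I₃/I₀ = 0.02, so cos²(θ − 97°) = 0.02 / 0.07134 = 0.2803.
θ − 97° = arccos(√0.2803) = 58.0°, giving θ ≈ 97 + 58.0 = 155.0°.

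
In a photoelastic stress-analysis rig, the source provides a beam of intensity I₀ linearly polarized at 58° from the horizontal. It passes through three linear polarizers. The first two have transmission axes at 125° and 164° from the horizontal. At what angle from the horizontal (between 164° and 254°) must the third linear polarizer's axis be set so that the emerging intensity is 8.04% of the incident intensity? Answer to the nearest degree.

θ ≈ 185°

I₁ = I₀ cos²(125° − 58°) = I₀ cos²(67°) = 0.1527 I₀.
I₂ = I₁ cos²(164° − 125°) = 0.1527 I₀ · cos²(39°) = 0.09221 I₀.
Need I₃/I₀ = 0.0804, so cos²(θ − 164°) = 0.0804 / 0.09221 = 0.872.
θ − 164° = arccos(√0.872) = 21.0°, giving θ ≈ 164 + 21.0 = 185.0°.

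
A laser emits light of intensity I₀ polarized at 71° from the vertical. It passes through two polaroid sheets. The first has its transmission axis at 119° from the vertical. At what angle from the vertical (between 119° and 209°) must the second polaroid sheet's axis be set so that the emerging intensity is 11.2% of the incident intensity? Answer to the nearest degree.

θ ≈ 179°

I₁ = I₀ cos²(119° − 71°) = I₀ cos²(48°) = 0.4477 I₀.
Need I₂/I₀ = 0.112, so cos²(θ − 119°) = 0.112 / 0.4477 = 0.2501.
θ − 119° = arccos(√0.2501) = 60.0°, giving θ ≈ 119 + 60.0 = 179.0°.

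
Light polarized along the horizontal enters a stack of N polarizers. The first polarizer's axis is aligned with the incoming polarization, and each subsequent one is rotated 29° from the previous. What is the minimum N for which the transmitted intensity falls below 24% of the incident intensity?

First polarizer is aligned with the polarization: full transmission.
Each further stage multiplies by cos²(29°) = 0.765.
After N polarizers: T = 0.765^(N−1). Require T < 0.24 ⇒ N−1 > ln(0.24)/ln(0.765) = 5.33, so N−1 ≥ 6 and N = 7.
Check: N=7 gives T = 0.2004 < 0.24; N=6 gives T = 0.2619.

N = 7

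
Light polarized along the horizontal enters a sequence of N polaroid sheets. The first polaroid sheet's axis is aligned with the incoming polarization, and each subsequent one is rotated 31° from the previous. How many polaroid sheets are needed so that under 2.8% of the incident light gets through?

N = 13

First polarizer is aligned with the polarization: full transmission.
Each further stage multiplies by cos²(31°) = 0.7347.
After N polarizers: T = 0.7347^(N−1). Require T < 0.028 ⇒ N−1 > ln(0.028)/ln(0.7347) = 11.60, so N−1 ≥ 12 and N = 13.
Check: N=13 gives T = 0.02475 < 0.028; N=12 gives T = 0.03369.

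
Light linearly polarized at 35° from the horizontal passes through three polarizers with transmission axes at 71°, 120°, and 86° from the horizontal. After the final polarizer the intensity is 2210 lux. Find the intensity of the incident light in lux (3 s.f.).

I₁ = I₀ cos²(71° − 35°) = I₀ cos²(36°) = 0.6545 I₀.
I₂ = I₁ cos²(120° − 71°) = 0.6545 I₀ · cos²(49°) = 0.2817 I₀.
I₃ = I₂ cos²(86° − 120°) = 0.2817 I₀ · cos²(34°) = 0.1936 I₀.
So 2210 lux = 0.1936 I₀, giving I₀ = 2210/0.1936 = 1.141e+04 lux.

I₀ ≈ 1.14e4 lux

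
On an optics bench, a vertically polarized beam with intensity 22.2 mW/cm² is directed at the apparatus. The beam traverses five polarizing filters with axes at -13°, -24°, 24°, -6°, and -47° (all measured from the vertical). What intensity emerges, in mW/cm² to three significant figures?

I ≈ 3.88 mW/cm²

By Malus's law, I₁ = 22.2 mW/cm² · cos²(13°) = 21.08 mW/cm².
I₂ = I₁ · cos²(11°) = 21.08 · 0.9636 = 20.31 mW/cm².
I₃ = I₂ · cos²(48°) = 20.31 · 0.4477 = 9.093 mW/cm².
I₄ = I₃ · cos²(30°) = 9.093 · 0.75 = 6.82 mW/cm².
I₅ = I₄ · cos²(41°) = 6.82 · 0.5696 = 3.885 mW/cm².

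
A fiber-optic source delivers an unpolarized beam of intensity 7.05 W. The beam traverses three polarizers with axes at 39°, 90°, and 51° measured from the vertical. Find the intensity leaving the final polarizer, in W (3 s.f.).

I ≈ 0.843 W

Unpolarized light through the first polarizer → I₁ = 7.05 W/2 = 3.525 W, polarized at 39°.
I₂ = I₁ · cos²(51°) = 3.525 · 0.396 = 1.396 W.
I₃ = I₂ · cos²(39°) = 1.396 · 0.604 = 0.8432 W.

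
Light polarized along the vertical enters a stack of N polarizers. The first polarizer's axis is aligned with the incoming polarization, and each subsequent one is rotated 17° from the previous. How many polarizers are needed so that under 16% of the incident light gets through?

N = 22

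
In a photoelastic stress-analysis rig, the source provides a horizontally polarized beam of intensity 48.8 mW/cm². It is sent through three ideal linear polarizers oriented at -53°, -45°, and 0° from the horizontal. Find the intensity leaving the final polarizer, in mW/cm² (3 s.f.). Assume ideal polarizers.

I₁ = 48.8 mW/cm² · cos²(53°) = 17.67 mW/cm².
I₂ = I₁ · cos²(8°) = 17.67 · 0.9806 = 17.33 mW/cm².
I₃ = I₂ · cos²(45°) = 17.33 · 0.5 = 8.666 mW/cm².

I ≈ 8.67 mW/cm²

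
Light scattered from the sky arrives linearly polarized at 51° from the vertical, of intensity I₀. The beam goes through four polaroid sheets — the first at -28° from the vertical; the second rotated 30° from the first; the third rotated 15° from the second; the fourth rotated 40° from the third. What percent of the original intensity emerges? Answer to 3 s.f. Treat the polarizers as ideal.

≈ 1.50%

I₁ = I₀ cos²(-28° − 51°) = I₀ cos²(79°) = 0.03641 I₀.
I₂ = I₁ cos²(30°) = 0.03641 · 0.75 I₀ = 0.02731 I₀.
I₃ = I₂ cos²(15°) = 0.02731 · 0.933 I₀ = 0.02548 I₀.
I₄ = I₃ cos²(40°) = 0.02548 · 0.5868 I₀ = 0.01495 I₀.
That is 1.495% of the incident intensity.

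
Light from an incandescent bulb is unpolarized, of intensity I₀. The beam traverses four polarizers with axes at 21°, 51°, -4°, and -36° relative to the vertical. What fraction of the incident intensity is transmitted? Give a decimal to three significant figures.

Unpolarized light through the first polarizer → I₁ = ½ I₀, now polarized at 21°.
I₂ = I₁ cos²(51° − 21°) = 0.5 I₀ · cos²(30°) = 0.375 I₀.
I₃ = I₂ cos²(-4° − 51°) = 0.375 I₀ · cos²(55°) = 0.1234 I₀.
I₄ = I₃ cos²(-36° + 4°) = 0.1234 I₀ · cos²(32°) = 0.08873 I₀.
Transmitted fraction = 0.08873.

≈ 0.0887 I₀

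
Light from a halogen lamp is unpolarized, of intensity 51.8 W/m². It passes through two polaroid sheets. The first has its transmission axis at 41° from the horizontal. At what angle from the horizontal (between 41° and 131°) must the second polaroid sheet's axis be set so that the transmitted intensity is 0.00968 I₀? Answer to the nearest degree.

θ ≈ 123°

Unpolarized light through the first polarizer → I₁ = ½ I₀, now polarized at 41°.
Need I₂/I₀ = 0.00968, so cos²(θ − 41°) = 0.00968 / 0.5 = 0.01936.
θ − 41° = arccos(√0.01936) = 82.0°, giving θ ≈ 41 + 82.0 = 123.0°.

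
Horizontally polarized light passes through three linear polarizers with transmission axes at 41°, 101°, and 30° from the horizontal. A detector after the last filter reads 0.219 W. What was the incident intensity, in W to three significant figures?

I₀ ≈ 14.5 W

I₁ = I₀ cos²(41° − 0°) = I₀ cos²(41°) = 0.5696 I₀.
I₂ = I₁ cos²(101° − 41°) = 0.5696 I₀ · cos²(60°) = 0.1424 I₀.
I₃ = I₂ cos²(30° − 101°) = 0.1424 I₀ · cos²(71°) = 0.01509 I₀.
So 0.219 W = 0.01509 I₀, giving I₀ = 0.219/0.01509 = 14.51 W.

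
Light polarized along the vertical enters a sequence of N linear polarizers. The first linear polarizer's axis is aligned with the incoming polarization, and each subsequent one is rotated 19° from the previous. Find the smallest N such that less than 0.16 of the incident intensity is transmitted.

First polarizer is aligned with the polarization: full transmission.
Each further stage multiplies by cos²(19°) = 0.894.
After N polarizers: T = 0.894^(N−1). Require T < 0.16 ⇒ N−1 > ln(0.16)/ln(0.894) = 16.36, so N−1 ≥ 17 and N = 18.
Check: N=18 gives T = 0.1489 < 0.16; N=17 gives T = 0.1665.

N = 18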